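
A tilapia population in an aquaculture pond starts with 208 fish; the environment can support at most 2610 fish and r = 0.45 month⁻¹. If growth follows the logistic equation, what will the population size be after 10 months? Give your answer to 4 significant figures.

2313 fish

A = (K − N₀)/N₀ = (2610 − 208)/208 = 11.548.
N(t) = K/(1 + A·e^(−rt)) = 2610/(1 + 11.548×e^(−0.45×10)).
e^(−4.5) = 0.011109; denominator = 1 + 11.548×0.011109 = 1.1283.
N = 2610/1.1283 = 2313.24.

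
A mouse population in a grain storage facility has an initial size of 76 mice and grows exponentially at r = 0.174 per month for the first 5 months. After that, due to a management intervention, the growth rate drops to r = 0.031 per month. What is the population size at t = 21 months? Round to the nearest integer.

298 mice

Phase 1: N(5) = 76·e^(0.174×5) = 76·e^0.87 = 181.405.
Phase 2 runs for 21 − 5 = 16 months at r = 0.031.
N(21) = 181.405·e^(0.031×16) = 181.405·e^0.496 = 297.893.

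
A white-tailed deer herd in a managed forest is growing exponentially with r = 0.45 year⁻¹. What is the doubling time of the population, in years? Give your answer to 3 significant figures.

Doubling time t_d = ln(2)/r = 0.6931/0.45 = 1.5403.

1.54 years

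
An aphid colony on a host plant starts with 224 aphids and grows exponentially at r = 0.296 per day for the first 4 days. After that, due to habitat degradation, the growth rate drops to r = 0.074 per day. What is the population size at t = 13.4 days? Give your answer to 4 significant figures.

Phase 1: N(4) = 224·e^(0.296×4) = 224·e^1.184 = 731.902.
Phase 2 runs for 13.4 − 4 = 9.4 days at r = 0.074.
N(13.4) = 731.902·e^(0.074×9.4) = 731.902·e^0.6956 = 1467.4.

1467 aphids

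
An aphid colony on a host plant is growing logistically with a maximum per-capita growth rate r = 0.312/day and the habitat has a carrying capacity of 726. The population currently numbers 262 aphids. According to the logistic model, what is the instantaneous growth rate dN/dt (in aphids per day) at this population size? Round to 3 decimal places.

52.244 aphids per day

dN/dt = rN(1 − N/K) = 0.312 × 262 × (1 − 262/726).
1 − 262/726 = 0.63912; dN/dt = 0.312 × 262 × 0.63912 = 52.244.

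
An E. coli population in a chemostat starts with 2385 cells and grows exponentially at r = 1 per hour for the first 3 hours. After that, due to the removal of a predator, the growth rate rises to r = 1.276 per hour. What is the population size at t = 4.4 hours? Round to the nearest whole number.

Phase 1: N(3) = 2385·e^(1×3) = 2385·e^3 = 47904.
Phase 2 runs for 4.4 − 3 = 1.4 hours at r = 1.276.
N(4.4) = 47904·e^(1.276×1.4) = 47904·e^1.786 = 285888.

285888 cells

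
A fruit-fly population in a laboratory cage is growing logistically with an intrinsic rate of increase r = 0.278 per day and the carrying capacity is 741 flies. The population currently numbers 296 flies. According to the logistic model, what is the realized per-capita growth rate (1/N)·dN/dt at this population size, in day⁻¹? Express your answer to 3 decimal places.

(1/N)·dN/dt = r(1 − N/K) = 0.278 × (1 − 296/741).
= 0.278 × 0.60054 = 0.16695.

0.167 per day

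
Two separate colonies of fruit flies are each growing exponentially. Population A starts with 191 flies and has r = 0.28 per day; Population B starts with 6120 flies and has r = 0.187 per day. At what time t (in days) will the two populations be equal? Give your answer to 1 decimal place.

Set 191·e^(0.28t) = 6120·e^(0.187t).
e^((0.28 − 0.187)t) = 6120/191 → e^(0.093·t) = 32.042.
0.093·t = ln(32.042) = 3.467, so t = 3.467/0.093 = 37.28.

37.3 days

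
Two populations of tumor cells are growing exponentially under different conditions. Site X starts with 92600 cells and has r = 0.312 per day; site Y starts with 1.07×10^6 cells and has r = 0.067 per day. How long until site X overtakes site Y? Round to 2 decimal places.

Set 92600·e^(0.312t) = 1.07×10^6·e^(0.067t).
e^((0.312 − 0.067)t) = 1.07×10^6/92600 → e^(0.245·t) = 11.555.
0.245·t = ln(11.555) = 2.4471, so t = 2.4471/0.245 = 9.9883.

9.99 days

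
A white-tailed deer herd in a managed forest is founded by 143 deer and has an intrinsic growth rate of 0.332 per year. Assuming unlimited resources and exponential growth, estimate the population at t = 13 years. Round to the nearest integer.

10709 deer

N(t) = N₀·e^(rt) = 143 × e^(0.332×13) = 143 × e^4.316.
e^4.316 ≈ 74.888, so N ≈ 143 × 74.888 = 10709.1.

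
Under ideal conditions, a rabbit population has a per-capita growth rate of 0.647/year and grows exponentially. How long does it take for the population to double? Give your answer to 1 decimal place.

1.1 years

Doubling time t_d = ln(2)/r = 0.6931/0.647 = 1.0713.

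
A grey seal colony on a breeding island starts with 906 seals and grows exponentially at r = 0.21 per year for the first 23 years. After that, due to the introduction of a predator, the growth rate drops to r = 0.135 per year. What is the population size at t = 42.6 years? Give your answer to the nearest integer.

1599240 seals

Phase 1: N(23) = 906·e^(0.21×23) = 906·e^4.83 = 113441.
Phase 2 runs for 42.6 − 23 = 19.6 years at r = 0.135.
N(42.6) = 113441·e^(0.135×19.6) = 113441·e^2.646 = 1.59924×10^6.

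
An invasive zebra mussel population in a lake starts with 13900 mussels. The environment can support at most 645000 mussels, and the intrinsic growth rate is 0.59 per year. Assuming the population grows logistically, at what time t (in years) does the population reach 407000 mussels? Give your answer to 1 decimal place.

A = (K − N₀)/N₀ = (645000 − 13900)/13900 = 45.403.
Solve 645000/(1 + 45.403·e^(−0.59t)) = 407000: 1 + 45.403·e^(−0.59t) = 1.5848, so e^(−0.59t) = 0.0128795.
−0.59·t = ln(0.0128795) = -4.3521, so t = 4.3521/0.59 = 7.3765.

7.4 years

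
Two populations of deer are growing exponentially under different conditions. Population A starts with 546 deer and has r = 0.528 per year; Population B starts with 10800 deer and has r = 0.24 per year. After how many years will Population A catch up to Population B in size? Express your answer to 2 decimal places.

10.36 years

Set 546·e^(0.528t) = 10800·e^(0.24t).
e^((0.528 − 0.24)t) = 10800/546 → e^(0.288·t) = 19.78.
0.288·t = ln(19.78) = 2.9847, so t = 2.9847/0.288 = 10.363.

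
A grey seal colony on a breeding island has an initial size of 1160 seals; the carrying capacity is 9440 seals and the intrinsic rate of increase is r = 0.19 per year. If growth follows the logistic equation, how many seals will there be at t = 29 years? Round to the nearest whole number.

9175 seals

A = (K − N₀)/N₀ = (9440 − 1160)/1160 = 7.1379.
N(t) = K/(1 + A·e^(−rt)) = 9440/(1 + 7.1379×e^(−0.19×29)).
e^(−5.51) = 0.0040461; denominator = 1 + 7.1379×0.0040461 = 1.0289.
N = 9440/1.0289 = 9175.02.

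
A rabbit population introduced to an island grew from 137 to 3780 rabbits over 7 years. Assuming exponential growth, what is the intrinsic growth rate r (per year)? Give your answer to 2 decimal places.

0.47 per year

From N(t) = N₀·e^(rt): e^(r·7) = 3780/137 = 27.591.
r·7 = ln(27.591) = 3.3175, so r = 3.3175/7 = 0.47393.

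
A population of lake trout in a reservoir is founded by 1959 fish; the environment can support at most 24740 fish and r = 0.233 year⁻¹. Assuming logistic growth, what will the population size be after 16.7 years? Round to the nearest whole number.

19992 fish

A = (K − N₀)/N₀ = (24740 − 1959)/1959 = 11.629.
N(t) = K/(1 + A·e^(−rt)) = 24740/(1 + 11.629×e^(−0.233×16.7)).
e^(−3.891) = 0.020423; denominator = 1 + 11.629×0.020423 = 1.2375.
N = 24740/1.2375 = 19992.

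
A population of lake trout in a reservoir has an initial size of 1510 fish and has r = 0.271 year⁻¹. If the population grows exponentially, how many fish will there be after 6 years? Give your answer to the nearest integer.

N(t) = N₀·e^(rt) = 1510 × e^(0.271×6) = 1510 × e^1.626.
e^1.626 ≈ 5.0835, so N ≈ 1510 × 5.0835 = 7676.08.

7676 fish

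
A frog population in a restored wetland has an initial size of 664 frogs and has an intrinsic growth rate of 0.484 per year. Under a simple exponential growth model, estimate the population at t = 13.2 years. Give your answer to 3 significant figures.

395000 frogs

N(t) = N₀·e^(rt) = 664 × e^(0.484×13.2) = 664 × e^6.389.
e^6.389 ≈ 595.14, so N ≈ 664 × 595.14 = 395174.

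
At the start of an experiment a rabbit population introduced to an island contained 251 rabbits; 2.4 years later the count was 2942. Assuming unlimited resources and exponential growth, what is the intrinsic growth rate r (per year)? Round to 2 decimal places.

From N(t) = N₀·e^(rt): e^(r·2.4) = 2942/251 = 11.721.
r·2.4 = ln(11.721) = 2.4614, so r = 2.4614/2.4 = 1.0256.

1.03 per year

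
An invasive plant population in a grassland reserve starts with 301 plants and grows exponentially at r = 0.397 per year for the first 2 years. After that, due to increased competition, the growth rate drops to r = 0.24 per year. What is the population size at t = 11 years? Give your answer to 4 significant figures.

5774 plants

Phase 1: N(2) = 301·e^(0.397×2) = 301·e^0.794 = 665.881.
Phase 2 runs for 11 − 2 = 9 years at r = 0.24.
N(11) = 665.881·e^(0.24×9) = 665.881·e^2.16 = 5773.94.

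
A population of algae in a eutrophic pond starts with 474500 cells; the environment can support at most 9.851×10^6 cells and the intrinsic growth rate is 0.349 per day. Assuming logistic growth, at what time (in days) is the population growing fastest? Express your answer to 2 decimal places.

8.55 days

Logistic growth is fastest at N = K/2 = 4.9255×10^6.
A = (K − N₀)/N₀ = 19.761. Set K/(1 + A·e^(−rt)) = K/2 → A·e^(−rt) = 1.
e^(−0.349t) = 1/19.761 = 0.0506052, so t = ln(19.761)/0.349 = 2.9837/0.349 = 8.5493.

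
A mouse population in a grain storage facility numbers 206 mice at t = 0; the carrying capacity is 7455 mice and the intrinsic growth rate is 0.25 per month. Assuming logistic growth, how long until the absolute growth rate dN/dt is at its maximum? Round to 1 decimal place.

Logistic growth is fastest at N = K/2 = 3727.5.
A = (K − N₀)/N₀ = 35.189. Set K/(1 + A·e^(−rt)) = K/2 → A·e^(−rt) = 1.
e^(−0.25t) = 1/35.189 = 0.0284177, so t = ln(35.189)/0.25 = 3.5607/0.25 = 14.243.

14.2 months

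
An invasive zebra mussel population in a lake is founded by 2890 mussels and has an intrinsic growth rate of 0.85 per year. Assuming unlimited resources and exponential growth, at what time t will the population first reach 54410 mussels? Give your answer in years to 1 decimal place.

3.5 years

Set N₀·e^(rt) = 54410: e^(0.85·t) = 54410/2890 = 18.827.
0.85·t = ln(18.827) = 2.9353, so t = 2.9353/0.85 = 3.4533.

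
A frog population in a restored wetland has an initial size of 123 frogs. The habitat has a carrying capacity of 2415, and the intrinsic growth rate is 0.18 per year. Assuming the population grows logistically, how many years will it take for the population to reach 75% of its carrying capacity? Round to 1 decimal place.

A = (K − N₀)/N₀ = (2415 − 123)/123 = 18.634.
Solve 2415/(1 + 18.634·e^(−0.18t)) = 1811.25: 1 + 18.634·e^(−0.18t) = 1.3333, so e^(−0.18t) = 0.0178883.
−0.18·t = ln(0.0178883) = -4.0236, so t = 4.0236/0.18 = 22.353.

22.4 years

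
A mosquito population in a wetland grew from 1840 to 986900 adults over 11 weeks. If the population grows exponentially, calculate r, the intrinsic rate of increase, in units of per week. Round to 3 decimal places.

From N(t) = N₀·e^(rt): e^(r·11) = 986900/1840 = 536.36.
r·11 = ln(536.36) = 6.2848, so r = 6.2848/11 = 0.57135.

0.571 per week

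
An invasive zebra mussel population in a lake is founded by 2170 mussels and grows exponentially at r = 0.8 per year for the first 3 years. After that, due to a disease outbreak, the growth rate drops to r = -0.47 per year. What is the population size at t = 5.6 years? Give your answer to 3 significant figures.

7050 mussels

Phase 1: N(3) = 2170·e^(0.8×3) = 2170·e^2.4 = 23920.3.
Phase 2 runs for 5.6 − 3 = 2.6 years at r = -0.47.
N(5.6) = 23920.3·e^(-0.47×2.6) = 23920.3·e^-1.222 = 7047.88.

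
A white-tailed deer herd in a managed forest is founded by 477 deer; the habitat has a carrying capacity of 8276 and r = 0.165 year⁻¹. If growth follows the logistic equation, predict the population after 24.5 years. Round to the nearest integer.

A = (K − N₀)/N₀ = (8276 − 477)/477 = 16.35.
N(t) = K/(1 + A·e^(−rt)) = 8276/(1 + 16.35×e^(−0.165×24.5)).
e^(−4.043) = 0.017554; denominator = 1 + 16.35×0.017554 = 1.287.
N = 8276/1.287 = 6430.45.

6430 deer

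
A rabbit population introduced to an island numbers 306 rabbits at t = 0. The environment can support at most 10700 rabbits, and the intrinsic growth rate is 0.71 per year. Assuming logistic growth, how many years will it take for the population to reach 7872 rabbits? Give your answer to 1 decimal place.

A = (K − N₀)/N₀ = (10700 − 306)/306 = 33.967.
Solve 10700/(1 + 33.967·e^(−0.71t)) = 7872: 1 + 33.967·e^(−0.71t) = 1.3592, so e^(−0.71t) = 0.0105763.
−0.71·t = ln(0.0105763) = -4.5491, so t = 4.5491/0.71 = 6.4072.

6.4 years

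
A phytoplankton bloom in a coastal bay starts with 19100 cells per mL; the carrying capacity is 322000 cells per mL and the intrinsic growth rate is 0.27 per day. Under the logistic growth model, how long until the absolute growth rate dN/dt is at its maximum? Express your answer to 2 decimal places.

Logistic growth is fastest at N = K/2 = 161000.
A = (K − N₀)/N₀ = 15.859. Set K/(1 + A·e^(−rt)) = K/2 → A·e^(−rt) = 1.
e^(−0.27t) = 1/15.859 = 0.0630571, so t = ln(15.859)/0.27 = 2.7637/0.27 = 10.236.

10.24 days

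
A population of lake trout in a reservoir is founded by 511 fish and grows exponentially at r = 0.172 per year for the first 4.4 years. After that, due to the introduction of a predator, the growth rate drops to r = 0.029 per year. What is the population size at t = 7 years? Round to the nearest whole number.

1174 fish

Phase 1: N(4.4) = 511·e^(0.172×4.4) = 511·e^0.7568 = 1089.17.
Phase 2 runs for 7 − 4.4 = 2.6 years at r = 0.029.
N(7) = 1089.17·e^(0.029×2.6) = 1089.17·e^0.0754 = 1174.47.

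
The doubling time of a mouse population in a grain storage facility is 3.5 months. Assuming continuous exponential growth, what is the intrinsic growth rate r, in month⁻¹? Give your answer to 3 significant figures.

0.198 per month

r = ln(2)/t_d = 0.6931/3.5 = 0.19804.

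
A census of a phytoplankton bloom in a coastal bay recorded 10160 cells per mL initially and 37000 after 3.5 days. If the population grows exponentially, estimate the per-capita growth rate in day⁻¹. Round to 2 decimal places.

From N(t) = N₀·e^(rt): e^(r·3.5) = 37000/10160 = 3.6417.
r·3.5 = ln(3.6417) = 1.2925, so r = 1.2925/3.5 = 0.36927.

0.37 per day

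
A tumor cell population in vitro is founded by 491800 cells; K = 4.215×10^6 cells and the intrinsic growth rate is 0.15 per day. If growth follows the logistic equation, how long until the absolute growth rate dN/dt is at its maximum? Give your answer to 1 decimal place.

Logistic growth is fastest at N = K/2 = 2.1075×10^6.
A = (K − N₀)/N₀ = 7.5706. Set K/(1 + A·e^(−rt)) = K/2 → A·e^(−rt) = 1.
e^(−0.15t) = 1/7.5706 = 0.132091, so t = ln(7.5706)/0.15 = 2.0243/0.15 = 13.495.

13.5 days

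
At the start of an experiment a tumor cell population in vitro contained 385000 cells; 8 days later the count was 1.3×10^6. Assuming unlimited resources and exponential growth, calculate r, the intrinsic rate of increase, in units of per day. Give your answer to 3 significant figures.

From N(t) = N₀·e^(rt): e^(r·8) = 1.3×10^6/385000 = 3.3766.
r·8 = ln(3.3766) = 1.2169, so r = 1.2169/8 = 0.15211.

0.152 per day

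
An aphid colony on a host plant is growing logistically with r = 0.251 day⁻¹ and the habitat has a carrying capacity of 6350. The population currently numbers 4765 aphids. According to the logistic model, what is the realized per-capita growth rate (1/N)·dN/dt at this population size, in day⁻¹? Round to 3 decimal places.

(1/N)·dN/dt = r(1 − N/K) = 0.251 × (1 − 4765/6350).
= 0.251 × 0.24961 = 0.062651.

0.063 per day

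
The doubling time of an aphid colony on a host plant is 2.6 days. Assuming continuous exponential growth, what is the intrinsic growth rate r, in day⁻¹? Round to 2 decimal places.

0.27 per day

r = ln(2)/t_d = 0.6931/2.6 = 0.2666.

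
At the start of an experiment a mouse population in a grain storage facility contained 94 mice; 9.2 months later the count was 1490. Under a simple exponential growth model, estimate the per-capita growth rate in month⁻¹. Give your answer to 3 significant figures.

0.300 per month

From N(t) = N₀·e^(rt): e^(r·9.2) = 1490/94 = 15.851.
r·9.2 = ln(15.851) = 2.7632, so r = 2.7632/9.2 = 0.30035.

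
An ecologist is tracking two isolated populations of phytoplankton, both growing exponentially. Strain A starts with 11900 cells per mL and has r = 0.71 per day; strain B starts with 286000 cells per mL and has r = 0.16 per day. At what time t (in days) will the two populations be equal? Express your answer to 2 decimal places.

Set 11900·e^(0.71t) = 286000·e^(0.16t).
e^((0.71 − 0.16)t) = 286000/11900 → e^(0.55·t) = 24.034.
0.55·t = ln(24.034) = 3.1795, so t = 3.1795/0.55 = 5.7808.

5.78 days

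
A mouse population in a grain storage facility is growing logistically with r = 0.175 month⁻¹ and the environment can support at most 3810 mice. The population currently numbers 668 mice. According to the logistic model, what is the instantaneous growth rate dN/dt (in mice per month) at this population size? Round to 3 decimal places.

dN/dt = rN(1 − N/K) = 0.175 × 668 × (1 − 668/3810).
1 − 668/3810 = 0.82467; dN/dt = 0.175 × 668 × 0.82467 = 96.404.

96.404 mice per month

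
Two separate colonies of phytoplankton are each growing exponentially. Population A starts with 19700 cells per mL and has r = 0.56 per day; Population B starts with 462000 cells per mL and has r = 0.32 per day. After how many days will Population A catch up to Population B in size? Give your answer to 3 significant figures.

13.1 days

Set 19700·e^(0.56t) = 462000·e^(0.32t).
e^((0.56 − 0.32)t) = 462000/19700 → e^(0.24·t) = 23.452.
0.24·t = ln(23.452) = 3.1549, so t = 3.1549/0.24 = 13.146.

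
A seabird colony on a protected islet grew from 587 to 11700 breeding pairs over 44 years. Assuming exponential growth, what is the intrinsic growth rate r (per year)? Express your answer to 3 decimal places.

From N(t) = N₀·e^(rt): e^(r·44) = 11700/587 = 19.932.
r·44 = ln(19.932) = 2.9923, so r = 2.9923/44 = 0.068007.

0.068 per year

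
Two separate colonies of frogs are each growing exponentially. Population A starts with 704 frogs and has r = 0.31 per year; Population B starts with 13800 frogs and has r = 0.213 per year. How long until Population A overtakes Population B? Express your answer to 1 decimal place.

30.7 years

Set 704·e^(0.31t) = 13800·e^(0.213t).
e^((0.31 − 0.213)t) = 13800/704 → e^(0.097·t) = 19.602.
0.097·t = ln(19.602) = 2.9756, so t = 2.9756/0.097 = 30.677.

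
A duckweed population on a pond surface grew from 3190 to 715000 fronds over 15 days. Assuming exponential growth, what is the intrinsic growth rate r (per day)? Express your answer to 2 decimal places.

0.36 per day

From N(t) = N₀·e^(rt): e^(r·15) = 715000/3190 = 224.14.
r·15 = ln(224.14) = 5.4123, so r = 5.4123/15 = 0.36082.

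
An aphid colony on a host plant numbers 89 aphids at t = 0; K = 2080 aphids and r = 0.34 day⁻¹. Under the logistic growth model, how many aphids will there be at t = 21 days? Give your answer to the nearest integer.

A = (K − N₀)/N₀ = (2080 − 89)/89 = 22.371.
N(t) = K/(1 + A·e^(−rt)) = 2080/(1 + 22.371×e^(−0.34×21)).
e^(−7.14) = 0.00079275; denominator = 1 + 22.371×0.00079275 = 1.0177.
N = 2080/1.0177 = 2043.76.

2044 aphids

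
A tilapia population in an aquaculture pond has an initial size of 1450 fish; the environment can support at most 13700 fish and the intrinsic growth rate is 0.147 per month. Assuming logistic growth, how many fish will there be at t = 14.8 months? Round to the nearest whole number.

A = (K − N₀)/N₀ = (13700 − 1450)/1450 = 8.4483.
N(t) = K/(1 + A·e^(−rt)) = 13700/(1 + 8.4483×e^(−0.147×14.8)).
e^(−2.176) = 0.11354; denominator = 1 + 8.4483×0.11354 = 1.9592.
N = 13700/1.9592 = 6992.59.

6993 fish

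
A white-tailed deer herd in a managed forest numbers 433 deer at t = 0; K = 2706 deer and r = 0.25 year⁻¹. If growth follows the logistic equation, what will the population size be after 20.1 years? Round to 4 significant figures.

A = (K − N₀)/N₀ = (2706 − 433)/433 = 5.2494.
N(t) = K/(1 + A·e^(−rt)) = 2706/(1 + 5.2494×e^(−0.25×20.1)).
e^(−5.025) = 0.0065716; denominator = 1 + 5.2494×0.0065716 = 1.0345.
N = 2706/1.0345 = 2615.76.

2616 deer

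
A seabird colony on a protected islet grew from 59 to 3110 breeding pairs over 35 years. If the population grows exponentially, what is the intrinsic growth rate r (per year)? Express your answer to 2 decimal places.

0.11 per year

From N(t) = N₀·e^(rt): e^(r·35) = 3110/59 = 52.712.
r·35 = ln(52.712) = 3.9648, so r = 3.9648/35 = 0.11328.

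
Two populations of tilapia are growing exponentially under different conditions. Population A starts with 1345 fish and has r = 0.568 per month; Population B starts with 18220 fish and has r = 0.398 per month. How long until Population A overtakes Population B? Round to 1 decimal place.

Set 1345·e^(0.568t) = 18220·e^(0.398t).
e^((0.568 − 0.398)t) = 18220/1345 → e^(0.17·t) = 13.546.
0.17·t = ln(13.546) = 2.6061, so t = 2.6061/0.17 = 15.33.

15.3 months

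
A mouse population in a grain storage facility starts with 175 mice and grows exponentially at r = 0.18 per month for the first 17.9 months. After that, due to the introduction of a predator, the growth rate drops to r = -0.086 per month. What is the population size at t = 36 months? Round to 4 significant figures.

Phase 1: N(17.9) = 175·e^(0.18×17.9) = 175·e^3.222 = 4388.69.
Phase 2 runs for 36 − 17.9 = 18.1 months at r = -0.086.
N(36) = 4388.69·e^(-0.086×18.1) = 4388.69·e^-1.557 = 925.363.

925.4 mice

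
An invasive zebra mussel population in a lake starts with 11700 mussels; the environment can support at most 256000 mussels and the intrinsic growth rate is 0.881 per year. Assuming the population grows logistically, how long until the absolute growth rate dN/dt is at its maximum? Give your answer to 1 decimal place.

Logistic growth is fastest at N = K/2 = 128000.
A = (K − N₀)/N₀ = 20.88. Set K/(1 + A·e^(−rt)) = K/2 → A·e^(−rt) = 1.
e^(−0.881t) = 1/20.88 = 0.0478919, so t = ln(20.88)/0.881 = 3.0388/0.881 = 3.4493.

3.4 years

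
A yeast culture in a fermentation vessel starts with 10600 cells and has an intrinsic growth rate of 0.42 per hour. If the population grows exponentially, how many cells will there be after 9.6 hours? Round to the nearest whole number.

597560 cells

N(t) = N₀·e^(rt) = 10600 × e^(0.42×9.6) = 10600 × e^4.032.
e^4.032 ≈ 56.374, so N ≈ 10600 × 56.374 = 597560.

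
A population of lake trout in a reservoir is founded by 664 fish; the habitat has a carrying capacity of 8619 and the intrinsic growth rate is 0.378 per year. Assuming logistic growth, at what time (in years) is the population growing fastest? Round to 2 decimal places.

Logistic growth is fastest at N = K/2 = 4309.5.
A = (K − N₀)/N₀ = 11.98. Set K/(1 + A·e^(−rt)) = K/2 → A·e^(−rt) = 1.
e^(−0.378t) = 1/11.98 = 0.0834695, so t = ln(11.98)/0.378 = 2.4833/0.378 = 6.5695.

6.57 years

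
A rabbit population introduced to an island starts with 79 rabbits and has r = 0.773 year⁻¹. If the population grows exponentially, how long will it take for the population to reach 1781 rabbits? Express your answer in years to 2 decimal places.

4.03 years

Set N₀·e^(rt) = 1781: e^(0.773·t) = 1781/79 = 22.544.
0.773·t = ln(22.544) = 3.1155, so t = 3.1155/0.773 = 4.0304.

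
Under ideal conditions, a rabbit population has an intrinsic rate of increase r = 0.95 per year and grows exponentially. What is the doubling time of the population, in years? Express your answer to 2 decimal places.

Doubling time t_d = ln(2)/r = 0.6931/0.95 = 0.72963.

0.73 years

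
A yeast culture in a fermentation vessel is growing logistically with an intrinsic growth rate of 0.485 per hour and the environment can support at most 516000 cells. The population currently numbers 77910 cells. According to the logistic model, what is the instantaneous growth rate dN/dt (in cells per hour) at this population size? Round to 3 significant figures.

32100 cells per hour

dN/dt = rN(1 − N/K) = 0.485 × 77910 × (1 − 77910/516000).
1 − 77910/516000 = 0.84901; dN/dt = 0.485 × 77910 × 0.84901 = 32081.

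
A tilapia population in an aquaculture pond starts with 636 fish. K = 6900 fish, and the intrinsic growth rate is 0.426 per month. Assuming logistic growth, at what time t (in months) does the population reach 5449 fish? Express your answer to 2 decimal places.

A = (K − N₀)/N₀ = (6900 − 636)/636 = 9.8491.
Solve 6900/(1 + 9.8491·e^(−0.426t)) = 5449: 1 + 9.8491·e^(−0.426t) = 1.2663, so e^(−0.426t) = 0.0270368.
−0.426·t = ln(0.0270368) = -3.6106, so t = 3.6106/0.426 = 8.4755.

8.48 months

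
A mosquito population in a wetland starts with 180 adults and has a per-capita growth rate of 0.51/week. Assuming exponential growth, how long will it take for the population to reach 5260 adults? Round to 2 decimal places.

Set N₀·e^(rt) = 5260: e^(0.51·t) = 5260/180 = 29.222.
0.51·t = ln(29.222) = 3.3749, so t = 3.3749/0.51 = 6.6175.

6.62 weeks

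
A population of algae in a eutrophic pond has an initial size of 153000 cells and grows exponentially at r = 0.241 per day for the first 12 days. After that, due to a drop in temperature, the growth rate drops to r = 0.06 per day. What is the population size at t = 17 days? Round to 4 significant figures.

3724000 cells

Phase 1: N(12) = 153000·e^(0.241×12) = 153000·e^2.892 = 2.758488×10^6.
Phase 2 runs for 17 − 12 = 5 days at r = 0.06.
N(17) = 2.758488×10^6·e^(0.06×5) = 2.758488×10^6·e^0.3 = 3.723569×10^6.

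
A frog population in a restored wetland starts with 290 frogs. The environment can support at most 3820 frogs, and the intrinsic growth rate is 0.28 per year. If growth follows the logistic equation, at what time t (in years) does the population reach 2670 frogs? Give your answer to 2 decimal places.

A = (K − N₀)/N₀ = (3820 − 290)/290 = 12.172.
Solve 3820/(1 + 12.172·e^(−0.28t)) = 2670: 1 + 12.172·e^(−0.28t) = 1.4307, so e^(−0.28t) = 0.0353842.
−0.28·t = ln(0.0353842) = -3.3415, so t = 3.3415/0.28 = 11.934.

11.93 years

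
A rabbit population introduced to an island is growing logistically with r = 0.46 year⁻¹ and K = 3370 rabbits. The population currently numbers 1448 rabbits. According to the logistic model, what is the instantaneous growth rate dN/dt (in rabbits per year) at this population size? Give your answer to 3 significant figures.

380 rabbits per year

dN/dt = rN(1 − N/K) = 0.46 × 1448 × (1 − 1448/3370).
1 − 1448/3370 = 0.57033; dN/dt = 0.46 × 1448 × 0.57033 = 379.88.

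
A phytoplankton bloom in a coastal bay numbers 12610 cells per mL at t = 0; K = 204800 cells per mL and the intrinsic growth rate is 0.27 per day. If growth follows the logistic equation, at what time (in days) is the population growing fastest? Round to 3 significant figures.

10.1 days

Logistic growth is fastest at N = K/2 = 102400.
A = (K − N₀)/N₀ = 15.241. Set K/(1 + A·e^(−rt)) = K/2 → A·e^(−rt) = 1.
e^(−0.27t) = 1/15.241 = 0.0656122, so t = ln(15.241)/0.27 = 2.724/0.27 = 10.089.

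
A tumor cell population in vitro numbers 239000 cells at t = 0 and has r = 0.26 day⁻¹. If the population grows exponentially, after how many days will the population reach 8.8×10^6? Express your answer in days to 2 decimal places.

Set N₀·e^(rt) = 8.8×10^6: e^(0.26·t) = 8.8×10^6/239000 = 36.82.
0.26·t = ln(36.82) = 3.606, so t = 3.606/0.26 = 13.869.

13.87 days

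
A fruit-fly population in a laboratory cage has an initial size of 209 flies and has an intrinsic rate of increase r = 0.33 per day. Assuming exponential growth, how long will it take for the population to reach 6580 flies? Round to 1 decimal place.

Set N₀·e^(rt) = 6580: e^(0.33·t) = 6580/209 = 31.483.
0.33·t = ln(31.483) = 3.4495, so t = 3.4495/0.33 = 10.453.

10.5 days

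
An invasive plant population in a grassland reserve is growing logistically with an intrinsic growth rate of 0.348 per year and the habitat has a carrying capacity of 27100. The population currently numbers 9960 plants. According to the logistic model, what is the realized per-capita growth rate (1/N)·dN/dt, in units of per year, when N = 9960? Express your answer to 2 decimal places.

(1/N)·dN/dt = r(1 − N/K) = 0.348 × (1 − 9960/27100).
= 0.348 × 0.63247 = 0.2201.

0.22 per year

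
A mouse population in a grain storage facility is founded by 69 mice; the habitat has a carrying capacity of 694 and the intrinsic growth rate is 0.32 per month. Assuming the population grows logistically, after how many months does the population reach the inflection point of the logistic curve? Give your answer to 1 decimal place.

Logistic growth is fastest at N = K/2 = 347.
A = (K − N₀)/N₀ = 9.058. Set K/(1 + A·e^(−rt)) = K/2 → A·e^(−rt) = 1.
e^(−0.32t) = 1/9.058 = 0.1104, so t = ln(9.058)/0.32 = 2.2036/0.32 = 6.8864.

6.9 months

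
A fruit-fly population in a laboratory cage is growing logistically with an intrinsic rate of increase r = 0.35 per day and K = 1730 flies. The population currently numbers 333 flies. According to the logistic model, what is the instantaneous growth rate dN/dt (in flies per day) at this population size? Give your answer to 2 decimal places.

94.12 flies per day

dN/dt = rN(1 − N/K) = 0.35 × 333 × (1 − 333/1730).
1 − 333/1730 = 0.80751; dN/dt = 0.35 × 333 × 0.80751 = 94.116.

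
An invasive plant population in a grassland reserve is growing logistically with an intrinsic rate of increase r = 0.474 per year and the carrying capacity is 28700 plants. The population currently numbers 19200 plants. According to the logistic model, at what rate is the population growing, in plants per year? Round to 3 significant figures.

dN/dt = rN(1 − N/K) = 0.474 × 19200 × (1 − 19200/28700).
1 − 19200/28700 = 0.33101; dN/dt = 0.474 × 19200 × 0.33101 = 3012.5.

3010 plants per year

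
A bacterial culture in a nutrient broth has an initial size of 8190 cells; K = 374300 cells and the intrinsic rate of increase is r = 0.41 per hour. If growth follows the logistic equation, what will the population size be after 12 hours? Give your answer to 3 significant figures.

282000 cells

A = (K − N₀)/N₀ = (374300 − 8190)/8190 = 44.702.
N(t) = K/(1 + A·e^(−rt)) = 374300/(1 + 44.702×e^(−0.41×12)).
e^(−4.92) = 0.0072991; denominator = 1 + 44.702×0.0072991 = 1.3263.
N = 374300/1.3263 = 282217.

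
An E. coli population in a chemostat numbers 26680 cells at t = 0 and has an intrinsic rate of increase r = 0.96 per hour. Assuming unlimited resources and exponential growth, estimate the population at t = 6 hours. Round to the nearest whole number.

8466853 cells

N(t) = N₀·e^(rt) = 26680 × e^(0.96×6) = 26680 × e^5.76.
e^5.76 ≈ 317.35, so N ≈ 26680 × 317.35 = 8.466853×10^6.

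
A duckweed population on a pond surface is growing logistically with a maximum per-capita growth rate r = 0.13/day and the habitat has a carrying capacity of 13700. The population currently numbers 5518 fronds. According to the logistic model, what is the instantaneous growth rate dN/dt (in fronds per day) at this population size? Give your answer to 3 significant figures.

428 fronds per day

dN/dt = rN(1 − N/K) = 0.13 × 5518 × (1 − 5518/13700).
1 − 5518/13700 = 0.59723; dN/dt = 0.13 × 5518 × 0.59723 = 428.41.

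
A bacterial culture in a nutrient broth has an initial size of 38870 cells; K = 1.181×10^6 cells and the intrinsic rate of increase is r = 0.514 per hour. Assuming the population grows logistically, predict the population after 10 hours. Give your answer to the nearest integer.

A = (K − N₀)/N₀ = (1.181×10^6 − 38870)/38870 = 29.383.
N(t) = K/(1 + A·e^(−rt)) = 1.181×10^6/(1 + 29.383×e^(−0.514×10)).
e^(−5.14) = 0.0058577; denominator = 1 + 29.383×0.0058577 = 1.1721.
N = 1.181×10^6/1.1721 = 1.007577×10^6.

1007577 cells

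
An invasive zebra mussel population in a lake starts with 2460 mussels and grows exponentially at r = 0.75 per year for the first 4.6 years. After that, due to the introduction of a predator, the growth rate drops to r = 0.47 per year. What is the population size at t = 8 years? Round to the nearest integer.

383048 mussels

Phase 1: N(4.6) = 2460·e^(0.75×4.6) = 2460·e^3.45 = 77491.
Phase 2 runs for 8 − 4.6 = 3.4 years at r = 0.47.
N(8) = 77491·e^(0.47×3.4) = 77491·e^1.598 = 383048.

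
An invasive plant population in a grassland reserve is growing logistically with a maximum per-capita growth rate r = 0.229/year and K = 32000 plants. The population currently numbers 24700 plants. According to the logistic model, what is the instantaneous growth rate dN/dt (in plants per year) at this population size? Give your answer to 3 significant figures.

dN/dt = rN(1 − N/K) = 0.229 × 24700 × (1 − 24700/32000).
1 − 24700/32000 = 0.22813; dN/dt = 0.229 × 24700 × 0.22813 = 1290.3.

1290 plants per year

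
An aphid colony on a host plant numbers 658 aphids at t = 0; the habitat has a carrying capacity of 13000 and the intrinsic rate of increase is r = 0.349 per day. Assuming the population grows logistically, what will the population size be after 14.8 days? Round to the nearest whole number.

11742 aphids

A = (K − N₀)/N₀ = (13000 − 658)/658 = 18.757.
N(t) = K/(1 + A·e^(−rt)) = 13000/(1 + 18.757×e^(−0.349×14.8)).
e^(−5.165) = 0.0057119; denominator = 1 + 18.757×0.0057119 = 1.1071.
N = 13000/1.1071 = 11742.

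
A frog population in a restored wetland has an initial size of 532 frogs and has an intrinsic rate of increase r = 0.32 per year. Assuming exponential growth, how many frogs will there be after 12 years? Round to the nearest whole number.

24752 frogs

N(t) = N₀·e^(rt) = 532 × e^(0.32×12) = 532 × e^3.84.
e^3.84 ≈ 46.525, so N ≈ 532 × 46.525 = 24751.6.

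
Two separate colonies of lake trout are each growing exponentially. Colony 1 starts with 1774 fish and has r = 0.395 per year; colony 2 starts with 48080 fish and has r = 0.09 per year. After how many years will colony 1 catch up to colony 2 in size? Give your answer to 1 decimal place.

Set 1774·e^(0.395t) = 48080·e^(0.09t).
e^((0.395 − 0.09)t) = 48080/1774 → e^(0.305·t) = 27.103.
0.305·t = ln(27.103) = 3.2996, so t = 3.2996/0.305 = 10.818.

10.8 years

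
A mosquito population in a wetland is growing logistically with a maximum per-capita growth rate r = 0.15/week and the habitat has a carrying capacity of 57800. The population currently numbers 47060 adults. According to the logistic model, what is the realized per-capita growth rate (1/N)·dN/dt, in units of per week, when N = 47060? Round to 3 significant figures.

(1/N)·dN/dt = r(1 − N/K) = 0.15 × (1 − 47060/57800).
= 0.15 × 0.18581 = 0.027872.

0.0279 per week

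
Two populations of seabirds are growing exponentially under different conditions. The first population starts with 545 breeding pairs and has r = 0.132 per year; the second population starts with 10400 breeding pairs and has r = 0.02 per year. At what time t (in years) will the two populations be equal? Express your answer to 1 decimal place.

Set 545·e^(0.132t) = 10400·e^(0.02t).
e^((0.132 − 0.02)t) = 10400/545 → e^(0.112·t) = 19.083.
0.112·t = ln(19.083) = 2.9488, so t = 2.9488/0.112 = 26.328.

26.3 years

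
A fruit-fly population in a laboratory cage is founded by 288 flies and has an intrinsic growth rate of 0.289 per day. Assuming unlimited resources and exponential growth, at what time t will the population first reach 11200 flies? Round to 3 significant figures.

Set N₀·e^(rt) = 11200: e^(0.289·t) = 11200/288 = 38.889.
0.289·t = ln(38.889) = 3.6607, so t = 3.6607/0.289 = 12.667.

12.7 days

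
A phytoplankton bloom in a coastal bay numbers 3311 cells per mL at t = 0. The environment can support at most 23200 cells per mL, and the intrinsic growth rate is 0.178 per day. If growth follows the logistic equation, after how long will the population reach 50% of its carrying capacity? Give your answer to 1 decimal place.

A = (K − N₀)/N₀ = (23200 − 3311)/3311 = 6.0069.
Solve 23200/(1 + 6.0069·e^(−0.178t)) = 11600: 1 + 6.0069·e^(−0.178t) = 2, so e^(−0.178t) = 0.166474.
−0.178·t = ln(0.166474) = -1.7929, so t = 1.7929/0.178 = 10.073.

10.1 days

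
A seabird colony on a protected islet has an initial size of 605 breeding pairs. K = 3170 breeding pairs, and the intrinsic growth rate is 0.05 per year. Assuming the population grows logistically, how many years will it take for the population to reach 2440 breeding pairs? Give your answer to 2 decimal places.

A = (K − N₀)/N₀ = (3170 − 605)/605 = 4.2397.
Solve 3170/(1 + 4.2397·e^(−0.05t)) = 2440: 1 + 4.2397·e^(−0.05t) = 1.2992, so e^(−0.05t) = 0.0705669.
−0.05·t = ln(0.0705669) = -2.6512, so t = 2.6512/0.05 = 53.024.

53.02 years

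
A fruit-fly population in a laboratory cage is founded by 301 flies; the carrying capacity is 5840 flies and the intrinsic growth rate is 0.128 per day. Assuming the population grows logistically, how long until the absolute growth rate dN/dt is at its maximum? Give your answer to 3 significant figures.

Logistic growth is fastest at N = K/2 = 2920.
A = (K − N₀)/N₀ = 18.402. Set K/(1 + A·e^(−rt)) = K/2 → A·e^(−rt) = 1.
e^(−0.128t) = 1/18.402 = 0.0543419, so t = ln(18.402)/0.128 = 2.9125/0.128 = 22.754.

22.8 days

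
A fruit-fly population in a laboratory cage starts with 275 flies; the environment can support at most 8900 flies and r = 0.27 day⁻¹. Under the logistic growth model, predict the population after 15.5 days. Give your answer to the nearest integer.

A = (K − N₀)/N₀ = (8900 − 275)/275 = 31.364.
N(t) = K/(1 + A·e^(−rt)) = 8900/(1 + 31.364×e^(−0.27×15.5)).
e^(−4.185) = 0.015222; denominator = 1 + 31.364×0.015222 = 1.4774.
N = 8900/1.4774 = 6024.

6024 flies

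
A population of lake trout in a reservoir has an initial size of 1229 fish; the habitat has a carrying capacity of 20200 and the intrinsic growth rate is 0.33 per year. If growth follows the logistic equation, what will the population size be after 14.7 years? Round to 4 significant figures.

A = (K − N₀)/N₀ = (20200 − 1229)/1229 = 15.436.
N(t) = K/(1 + A·e^(−rt)) = 20200/(1 + 15.436×e^(−0.33×14.7)).
e^(−4.851) = 0.0078206; denominator = 1 + 15.436×0.0078206 = 1.1207.
N = 20200/1.1207 = 18024.1.

18020 fish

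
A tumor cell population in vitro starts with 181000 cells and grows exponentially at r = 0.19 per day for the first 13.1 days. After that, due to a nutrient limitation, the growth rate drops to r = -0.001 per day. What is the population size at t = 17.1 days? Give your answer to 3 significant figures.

2170000 cells

Phase 1: N(13.1) = 181000·e^(0.19×13.1) = 181000·e^2.489 = 2.180909×10^6.
Phase 2 runs for 17.1 − 13.1 = 4 days at r = -0.001.
N(17.1) = 2.180909×10^6·e^(-0.001×4) = 2.180909×10^6·e^-0.004 = 2.172203×10^6.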